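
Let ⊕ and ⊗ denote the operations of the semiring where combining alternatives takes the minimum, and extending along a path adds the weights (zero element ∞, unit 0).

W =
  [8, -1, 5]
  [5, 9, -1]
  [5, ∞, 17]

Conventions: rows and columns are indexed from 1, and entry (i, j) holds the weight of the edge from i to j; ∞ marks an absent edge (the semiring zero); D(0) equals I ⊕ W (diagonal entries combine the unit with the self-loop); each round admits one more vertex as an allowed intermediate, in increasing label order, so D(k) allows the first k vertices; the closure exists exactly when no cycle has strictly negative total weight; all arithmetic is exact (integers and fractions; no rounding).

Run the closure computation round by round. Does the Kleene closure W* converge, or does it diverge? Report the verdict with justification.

D(0):
  [0, -1, 5]
  [5, 0, -1]
  [5, ∞, 0]
D(1):
  [0, -1, 5]
  [5, 0, -1]
  [5, 4, 0]
D(2):
  [0, -1, -2]
  [5, 0, -1]
  [5, 4, 0]
D(3):
  [0, -1, -2]
  [4, 0, -1]
  [5, 4, 0]
Key observation: every diagonal entry stays at the unit through all rounds, so no improving cycle exists.
Answer: CONVERGES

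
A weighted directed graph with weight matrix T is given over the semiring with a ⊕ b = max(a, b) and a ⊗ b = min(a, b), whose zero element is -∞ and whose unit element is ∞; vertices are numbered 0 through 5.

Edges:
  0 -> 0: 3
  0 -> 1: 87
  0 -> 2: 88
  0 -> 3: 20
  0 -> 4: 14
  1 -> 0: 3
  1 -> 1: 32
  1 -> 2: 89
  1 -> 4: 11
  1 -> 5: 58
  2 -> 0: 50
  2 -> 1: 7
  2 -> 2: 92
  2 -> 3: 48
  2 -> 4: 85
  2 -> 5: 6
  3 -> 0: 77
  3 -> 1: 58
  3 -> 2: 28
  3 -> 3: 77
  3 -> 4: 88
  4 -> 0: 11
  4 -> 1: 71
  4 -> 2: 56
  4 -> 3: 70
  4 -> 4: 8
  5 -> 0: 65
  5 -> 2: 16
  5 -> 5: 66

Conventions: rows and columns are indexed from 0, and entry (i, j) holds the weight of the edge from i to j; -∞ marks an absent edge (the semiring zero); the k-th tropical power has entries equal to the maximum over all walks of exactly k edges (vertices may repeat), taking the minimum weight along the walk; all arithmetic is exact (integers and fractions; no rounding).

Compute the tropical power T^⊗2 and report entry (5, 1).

T^⊗2:
  [50, 32, 88, 48, 85, 58]
  [58, 32, 89, 48, 85, 58]
  [50, 71, 92, 70, 85, 7]
  [77, 77, 77, 77, 77, 58]
  [70, 58, 71, 70, 70, 58]
  [65, 65, 65, 20, 16, 66]
Key observation: the optimum is the walk 5->0->1, with weight 65 min 87 = 65.
Optimal value attained by: walk 5->0->1.
Answer: (T^⊗2)[5][1] = 65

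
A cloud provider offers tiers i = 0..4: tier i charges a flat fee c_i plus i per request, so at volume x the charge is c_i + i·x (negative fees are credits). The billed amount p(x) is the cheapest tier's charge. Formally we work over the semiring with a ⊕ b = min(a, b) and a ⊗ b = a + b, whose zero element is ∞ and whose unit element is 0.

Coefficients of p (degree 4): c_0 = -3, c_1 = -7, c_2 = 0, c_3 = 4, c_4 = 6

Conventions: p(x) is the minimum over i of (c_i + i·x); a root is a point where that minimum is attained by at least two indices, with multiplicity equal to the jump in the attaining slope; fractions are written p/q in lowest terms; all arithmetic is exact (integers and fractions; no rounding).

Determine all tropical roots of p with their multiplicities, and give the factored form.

hull edge (i=0, c=-3) to (i=1, c=-7): slope -4, span 1
hull edge (i=1, c=-7) to (i=4, c=6): slope 13/3, span 3
Factored form: p(x) = 6 ⊗ (x ⊕ (-13/3)) ⊗ (x ⊕ (-13/3)) ⊗ (x ⊕ (-13/3)) ⊗ (x ⊕ 4)
Answer: roots = -13/3 (mult 3), 4 (mult 1)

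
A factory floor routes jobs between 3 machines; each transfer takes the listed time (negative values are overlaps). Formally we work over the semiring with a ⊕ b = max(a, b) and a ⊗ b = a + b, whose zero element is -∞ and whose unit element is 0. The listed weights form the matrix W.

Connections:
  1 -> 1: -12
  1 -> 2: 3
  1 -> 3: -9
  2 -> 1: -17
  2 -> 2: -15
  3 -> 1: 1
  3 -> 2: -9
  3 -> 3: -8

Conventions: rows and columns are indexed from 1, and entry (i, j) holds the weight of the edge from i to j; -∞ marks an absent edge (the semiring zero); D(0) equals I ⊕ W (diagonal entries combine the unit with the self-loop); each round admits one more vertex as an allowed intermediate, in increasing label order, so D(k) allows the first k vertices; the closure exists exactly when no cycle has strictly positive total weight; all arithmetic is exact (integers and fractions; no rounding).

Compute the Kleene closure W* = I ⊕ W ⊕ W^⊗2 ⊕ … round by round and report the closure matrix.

D(0):
  [0, 3, -9]
  [-17, 0, -∞]
  [1, -9, 0]
D(1):
  [0, 3, -9]
  [-17, 0, -26]
  [1, 4, 0]
D(2):
  [0, 3, -9]
  [-17, 0, -26]
  [1, 4, 0]
D(3):
  [0, 3, -9]
  [-17, 0, -26]
  [1, 4, 0]
Answer: W* = [[0, 3, -9], [-17, 0, -26], [1, 4, 0]]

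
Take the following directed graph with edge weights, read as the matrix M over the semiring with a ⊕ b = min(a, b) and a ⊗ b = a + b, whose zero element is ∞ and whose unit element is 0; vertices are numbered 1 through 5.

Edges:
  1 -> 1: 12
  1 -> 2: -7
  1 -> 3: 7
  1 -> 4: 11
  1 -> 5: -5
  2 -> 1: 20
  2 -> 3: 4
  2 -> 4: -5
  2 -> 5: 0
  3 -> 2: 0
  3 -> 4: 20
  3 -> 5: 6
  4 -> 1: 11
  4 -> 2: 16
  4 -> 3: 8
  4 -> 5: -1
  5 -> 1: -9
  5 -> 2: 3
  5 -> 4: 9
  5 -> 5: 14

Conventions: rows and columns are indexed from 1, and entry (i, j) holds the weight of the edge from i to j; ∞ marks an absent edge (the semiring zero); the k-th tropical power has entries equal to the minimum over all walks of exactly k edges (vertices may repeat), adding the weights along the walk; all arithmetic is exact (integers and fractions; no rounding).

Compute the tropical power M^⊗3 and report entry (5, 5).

M^⊗2:
  [-14, -2, -3, -12, -7]
  [-9, 3, 3, 9, -6]
  [-3, 9, 4, -5, 0]
  [-10, 2, 18, 8, 6]
  [3, -16, -2, -2, -14]
M^⊗3:
  [-16, -21, -7, -7, -19]
  [-15, -16, -2, -2, -14]
  [-9, -10, 3, 4, -8]
  [-3, -17, -3, -3, -15]
  [-23, -11, -12, -21, -16]
Key observation: the optimum is the walk 5->1->2->5, with weight (-9) + (-7) + 0 = -16.
Optimal value attained by: walk 5->1->2->5.
Answer: (M^⊗3)[5][5] = -16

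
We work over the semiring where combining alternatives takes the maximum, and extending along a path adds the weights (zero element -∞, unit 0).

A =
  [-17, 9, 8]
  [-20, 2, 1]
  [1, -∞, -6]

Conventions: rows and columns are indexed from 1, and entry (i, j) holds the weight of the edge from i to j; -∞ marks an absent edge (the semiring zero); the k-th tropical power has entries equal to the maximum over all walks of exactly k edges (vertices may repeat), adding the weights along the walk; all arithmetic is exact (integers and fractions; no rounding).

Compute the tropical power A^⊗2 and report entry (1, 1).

A^⊗2:
  [9, 11, 10]
  [2, 4, 3]
  [-5, 10, 9]
Key observation: the optimum is the walk 1->3->1, with weight 8 + 1 = 9.
Optimal value attained by: walk 1->3->1.
Answer: (A^⊗2)[1][1] = 9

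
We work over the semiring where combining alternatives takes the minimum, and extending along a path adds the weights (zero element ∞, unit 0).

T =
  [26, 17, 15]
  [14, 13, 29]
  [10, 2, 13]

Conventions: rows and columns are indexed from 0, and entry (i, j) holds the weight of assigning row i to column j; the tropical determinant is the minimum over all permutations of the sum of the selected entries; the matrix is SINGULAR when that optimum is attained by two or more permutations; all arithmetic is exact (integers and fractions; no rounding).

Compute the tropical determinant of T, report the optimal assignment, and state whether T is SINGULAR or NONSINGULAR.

σ = (0, 1, 2): 26 + 13 + 13 = 52
σ = (0, 2, 1): 26 + 29 + 2 = 57
σ = (1, 0, 2): 17 + 14 + 13 = 44
σ = (1, 2, 0): 17 + 29 + 10 = 56
σ = (2, 0, 1): 15 + 14 + 2 = 31
σ = (2, 1, 0): 15 + 13 + 10 = 38
Optimal value attained by: σ = (2, 0, 1).
Answer: det⊕(T) = 31; verdict: NONSINGULAR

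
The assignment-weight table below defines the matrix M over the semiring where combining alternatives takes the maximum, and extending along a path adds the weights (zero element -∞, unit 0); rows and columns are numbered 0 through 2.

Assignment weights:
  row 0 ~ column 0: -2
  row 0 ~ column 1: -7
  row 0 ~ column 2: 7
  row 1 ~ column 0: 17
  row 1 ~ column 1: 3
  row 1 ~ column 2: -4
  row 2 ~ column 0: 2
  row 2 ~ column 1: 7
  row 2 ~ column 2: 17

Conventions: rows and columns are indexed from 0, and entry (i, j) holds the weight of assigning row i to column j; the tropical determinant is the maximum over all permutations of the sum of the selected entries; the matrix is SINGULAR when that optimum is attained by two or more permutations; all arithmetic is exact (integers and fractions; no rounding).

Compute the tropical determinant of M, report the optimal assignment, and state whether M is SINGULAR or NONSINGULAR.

σ = (0, 1, 2): (-2) + 3 + 17 = 18
σ = (0, 2, 1): (-2) + (-4) + 7 = 1
σ = (1, 0, 2): (-7) + 17 + 17 = 27
σ = (1, 2, 0): (-7) + (-4) + 2 = -9
σ = (2, 0, 1): 7 + 17 + 7 = 31
σ = (2, 1, 0): 7 + 3 + 2 = 12
Optimal value attained by: σ = (2, 0, 1).
Answer: det⊕(M) = 31; verdict: NONSINGULAR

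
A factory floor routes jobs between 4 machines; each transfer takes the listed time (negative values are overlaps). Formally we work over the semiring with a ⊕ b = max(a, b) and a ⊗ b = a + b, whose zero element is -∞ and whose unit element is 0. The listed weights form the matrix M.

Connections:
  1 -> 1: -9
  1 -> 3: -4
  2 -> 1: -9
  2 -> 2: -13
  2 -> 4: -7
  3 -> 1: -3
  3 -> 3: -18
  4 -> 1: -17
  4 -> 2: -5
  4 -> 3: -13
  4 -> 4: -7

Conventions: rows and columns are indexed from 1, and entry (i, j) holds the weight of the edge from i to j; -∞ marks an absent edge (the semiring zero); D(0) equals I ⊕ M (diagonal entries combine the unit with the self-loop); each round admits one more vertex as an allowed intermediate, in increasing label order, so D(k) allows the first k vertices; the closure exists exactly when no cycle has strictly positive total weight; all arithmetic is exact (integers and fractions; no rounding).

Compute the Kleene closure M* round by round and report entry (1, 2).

D(0):
  [0, -∞, -4, -∞]
  [-9, 0, -∞, -7]
  [-3, -∞, 0, -∞]
  [-17, -5, -13, 0]
D(1):
  [0, -∞, -4, -∞]
  [-9, 0, -13, -7]
  [-3, -∞, 0, -∞]
  [-17, -5, -13, 0]
D(2):
  [0, -∞, -4, -∞]
  [-9, 0, -13, -7]
  [-3, -∞, 0, -∞]
  [-14, -5, -13, 0]
D(3):
  [0, -∞, -4, -∞]
  [-9, 0, -13, -7]
  [-3, -∞, 0, -∞]
  [-14, -5, -13, 0]
D(4):
  [0, -∞, -4, -∞]
  [-9, 0, -13, -7]
  [-3, -∞, 0, -∞]
  [-14, -5, -13, 0]
Answer: M*[1][2] = -∞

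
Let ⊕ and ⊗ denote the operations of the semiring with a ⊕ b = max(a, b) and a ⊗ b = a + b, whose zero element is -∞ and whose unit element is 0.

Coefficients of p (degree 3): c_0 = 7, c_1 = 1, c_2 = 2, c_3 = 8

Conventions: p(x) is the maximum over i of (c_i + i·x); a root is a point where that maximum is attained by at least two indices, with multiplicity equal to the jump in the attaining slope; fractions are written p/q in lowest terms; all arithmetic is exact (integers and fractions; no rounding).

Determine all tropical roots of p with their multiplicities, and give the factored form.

hull edge (i=0, c=7) to (i=3, c=8): slope 1/3, span 3
Factored form: p(x) = 8 ⊗ (x ⊕ (-1/3)) ⊗ (x ⊕ (-1/3)) ⊗ (x ⊕ (-1/3))
Answer: roots = -1/3 (mult 3)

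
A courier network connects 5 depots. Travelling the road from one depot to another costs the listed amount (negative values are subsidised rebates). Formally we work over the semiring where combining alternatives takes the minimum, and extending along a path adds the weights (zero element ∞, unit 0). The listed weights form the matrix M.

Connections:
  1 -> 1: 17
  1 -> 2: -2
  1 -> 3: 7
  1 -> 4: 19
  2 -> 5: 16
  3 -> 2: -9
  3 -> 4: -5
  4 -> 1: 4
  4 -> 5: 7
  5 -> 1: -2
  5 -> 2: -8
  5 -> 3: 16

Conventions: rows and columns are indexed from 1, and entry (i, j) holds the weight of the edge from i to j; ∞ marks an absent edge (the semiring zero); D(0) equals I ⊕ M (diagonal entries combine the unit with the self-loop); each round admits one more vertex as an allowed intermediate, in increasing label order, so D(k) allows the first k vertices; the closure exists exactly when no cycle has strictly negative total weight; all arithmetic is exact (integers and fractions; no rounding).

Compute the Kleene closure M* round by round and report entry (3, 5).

D(0):
  [0, -2, 7, 19, ∞]
  [∞, 0, ∞, ∞, 16]
  [∞, -9, 0, -5, ∞]
  [4, ∞, ∞, 0, 7]
  [-2, -8, 16, ∞, 0]
D(1):
  [0, -2, 7, 19, ∞]
  [∞, 0, ∞, ∞, 16]
  [∞, -9, 0, -5, ∞]
  [4, 2, 11, 0, 7]
  [-2, -8, 5, 17, 0]
D(2):
  [0, -2, 7, 19, 14]
  [∞, 0, ∞, ∞, 16]
  [∞, -9, 0, -5, 7]
  [4, 2, 11, 0, 7]
  [-2, -8, 5, 17, 0]
D(3):
  [0, -2, 7, 2, 14]
  [∞, 0, ∞, ∞, 16]
  [∞, -9, 0, -5, 7]
  [4, 2, 11, 0, 7]
  [-2, -8, 5, 0, 0]
D(4):
  [0, -2, 7, 2, 9]
  [∞, 0, ∞, ∞, 16]
  [-1, -9, 0, -5, 2]
  [4, 2, 11, 0, 7]
  [-2, -8, 5, 0, 0]
D(5):
  [0, -2, 7, 2, 9]
  [14, 0, 21, 16, 16]
  [-1, -9, 0, -5, 2]
  [4, -1, 11, 0, 7]
  [-2, -8, 5, 0, 0]
Answer: M*[3][5] = 2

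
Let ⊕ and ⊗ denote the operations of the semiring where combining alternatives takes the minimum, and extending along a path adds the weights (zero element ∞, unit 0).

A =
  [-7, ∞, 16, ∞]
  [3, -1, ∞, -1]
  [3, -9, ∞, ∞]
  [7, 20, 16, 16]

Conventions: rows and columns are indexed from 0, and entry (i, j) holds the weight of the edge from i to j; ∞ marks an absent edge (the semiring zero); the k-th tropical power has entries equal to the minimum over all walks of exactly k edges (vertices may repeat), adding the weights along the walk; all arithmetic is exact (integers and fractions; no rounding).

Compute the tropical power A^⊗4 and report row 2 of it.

A^⊗2:
  [-14, 7, 9, ∞]
  [-4, -2, 15, -2]
  [-6, -10, 19, -10]
  [0, 7, 23, 19]
A^⊗3:
  [-21, 0, 2, 6]
  [-11, -3, 12, -3]
  [-13, -11, 6, -11]
  [-7, 6, 16, 6]
A^⊗4:
  [-28, -7, -5, -1]
  [-18, -4, 5, -4]
  [-20, -12, 3, -12]
  [-14, 5, 9, 5]
Answer: row 2 of A^⊗4 = [-20, -12, 3, -12]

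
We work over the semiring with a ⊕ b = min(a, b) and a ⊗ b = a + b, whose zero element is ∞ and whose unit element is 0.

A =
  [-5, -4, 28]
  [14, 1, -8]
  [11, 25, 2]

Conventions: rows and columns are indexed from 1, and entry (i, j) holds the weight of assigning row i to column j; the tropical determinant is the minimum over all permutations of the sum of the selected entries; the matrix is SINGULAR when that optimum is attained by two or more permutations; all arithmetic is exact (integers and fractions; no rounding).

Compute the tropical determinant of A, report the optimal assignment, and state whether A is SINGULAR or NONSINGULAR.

σ = (1, 2, 3): (-5) + 1 + 2 = -2
σ = (1, 3, 2): (-5) + (-8) + 25 = 12
σ = (2, 1, 3): (-4) + 14 + 2 = 12
σ = (2, 3, 1): (-4) + (-8) + 11 = -1
σ = (3, 1, 2): 28 + 14 + 25 = 67
σ = (3, 2, 1): 28 + 1 + 11 = 40
Optimal value attained by: σ = (1, 2, 3).
Answer: det⊕(A) = -2; verdict: NONSINGULAR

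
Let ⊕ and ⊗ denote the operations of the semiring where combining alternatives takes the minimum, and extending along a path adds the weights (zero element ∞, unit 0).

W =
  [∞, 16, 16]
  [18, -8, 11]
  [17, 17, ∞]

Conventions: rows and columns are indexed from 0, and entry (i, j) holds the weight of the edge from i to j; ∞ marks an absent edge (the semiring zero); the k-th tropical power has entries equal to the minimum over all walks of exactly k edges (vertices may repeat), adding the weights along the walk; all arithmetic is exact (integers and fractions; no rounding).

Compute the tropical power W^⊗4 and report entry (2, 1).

W^⊗2:
  [33, 8, 27]
  [10, -16, 3]
  [35, 9, 28]
W^⊗3:
  [26, 0, 19]
  [2, -24, -5]
  [27, 1, 20]
W^⊗4:
  [18, -8, 11]
  [-6, -32, -13]
  [19, -7, 12]
Key observation: the optimum is the walk 2->1->1->1->1, with weight 17 + (-8) + (-8) + (-8) = -7.
Optimal value attained by: walk 2->1->1->1->1.
Answer: (W^⊗4)[2][1] = -7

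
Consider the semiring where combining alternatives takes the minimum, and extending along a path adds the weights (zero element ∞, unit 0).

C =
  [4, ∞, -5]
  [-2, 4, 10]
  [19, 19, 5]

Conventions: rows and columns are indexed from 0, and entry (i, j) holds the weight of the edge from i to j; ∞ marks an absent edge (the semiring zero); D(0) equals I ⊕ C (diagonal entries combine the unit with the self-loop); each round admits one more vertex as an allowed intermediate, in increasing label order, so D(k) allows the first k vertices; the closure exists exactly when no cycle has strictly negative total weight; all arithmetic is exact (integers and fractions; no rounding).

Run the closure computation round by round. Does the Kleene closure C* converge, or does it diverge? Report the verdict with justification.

D(0):
  [0, ∞, -5]
  [-2, 0, 10]
  [19, 19, 0]
D(1):
  [0, ∞, -5]
  [-2, 0, -7]
  [19, 19, 0]
D(2):
  [0, ∞, -5]
  [-2, 0, -7]
  [17, 19, 0]
D(3):
  [0, 14, -5]
  [-2, 0, -7]
  [17, 19, 0]
Key observation: every diagonal entry stays at the unit through all rounds, so no improving cycle exists.
Answer: CONVERGES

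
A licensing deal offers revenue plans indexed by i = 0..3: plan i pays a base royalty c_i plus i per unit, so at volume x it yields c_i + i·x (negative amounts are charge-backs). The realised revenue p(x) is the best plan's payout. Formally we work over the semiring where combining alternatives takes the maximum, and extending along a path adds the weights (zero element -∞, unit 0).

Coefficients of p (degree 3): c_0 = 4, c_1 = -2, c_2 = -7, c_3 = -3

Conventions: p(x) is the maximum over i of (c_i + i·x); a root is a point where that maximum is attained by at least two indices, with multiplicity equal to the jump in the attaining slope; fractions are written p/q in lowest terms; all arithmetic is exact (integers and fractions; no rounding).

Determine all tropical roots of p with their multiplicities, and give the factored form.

hull edge (i=0, c=4) to (i=3, c=-3): slope -7/3, span 3
Factored form: p(x) = -3 ⊗ (x ⊕ 7/3) ⊗ (x ⊕ 7/3) ⊗ (x ⊕ 7/3)
Answer: roots = 7/3 (mult 3)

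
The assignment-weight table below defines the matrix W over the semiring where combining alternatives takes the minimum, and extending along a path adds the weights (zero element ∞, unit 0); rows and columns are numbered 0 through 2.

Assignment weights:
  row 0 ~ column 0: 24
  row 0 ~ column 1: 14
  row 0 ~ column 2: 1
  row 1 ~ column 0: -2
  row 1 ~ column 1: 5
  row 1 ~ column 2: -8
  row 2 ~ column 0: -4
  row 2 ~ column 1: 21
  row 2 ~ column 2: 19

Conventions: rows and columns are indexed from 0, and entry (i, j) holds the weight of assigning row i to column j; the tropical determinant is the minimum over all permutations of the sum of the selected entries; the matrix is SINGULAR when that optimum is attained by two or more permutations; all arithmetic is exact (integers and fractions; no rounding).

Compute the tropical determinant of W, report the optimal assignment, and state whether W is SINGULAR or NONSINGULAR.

σ = (0, 1, 2): 24 + 5 + 19 = 48
σ = (0, 2, 1): 24 + (-8) + 21 = 37
σ = (1, 0, 2): 14 + (-2) + 19 = 31
σ = (1, 2, 0): 14 + (-8) + (-4) = 2
σ = (2, 0, 1): 1 + (-2) + 21 = 20
σ = (2, 1, 0): 1 + 5 + (-4) = 2
Optimal value attained by: σ = (1, 2, 0).
Answer: det⊕(W) = 2; verdict: SINGULAR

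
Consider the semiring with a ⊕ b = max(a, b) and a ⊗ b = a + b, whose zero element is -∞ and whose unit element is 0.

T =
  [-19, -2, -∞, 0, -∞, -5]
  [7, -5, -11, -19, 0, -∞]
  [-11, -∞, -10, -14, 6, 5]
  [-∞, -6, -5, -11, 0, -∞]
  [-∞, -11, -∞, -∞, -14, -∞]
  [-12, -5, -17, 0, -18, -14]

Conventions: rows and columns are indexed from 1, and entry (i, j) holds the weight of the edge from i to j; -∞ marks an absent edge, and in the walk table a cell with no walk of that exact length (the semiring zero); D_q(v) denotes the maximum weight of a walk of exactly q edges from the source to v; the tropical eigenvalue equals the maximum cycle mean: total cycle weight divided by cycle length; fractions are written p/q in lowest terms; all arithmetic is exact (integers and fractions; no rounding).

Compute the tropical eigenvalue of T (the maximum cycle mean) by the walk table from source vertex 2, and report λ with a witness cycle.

q=0: [-∞, 0, -∞, -∞, -∞, -∞]
q=1: [7, -5, -11, -19, 0, -∞]
q=2: [2, 5, -16, 7, -5, 2]
q=3: [12, 1, 2, 2, 7, -3]
q=4: [8, 10, -3, 12, 8, 7]
q=5: [17, 6, 7, 8, 12, 3]
q=6: [13, 15, 3, 17, 13, 12]
Optimal cycle mean attained by: cycle 1->2->1, total (-2) + 7, length 2.
Answer: λ = 5/2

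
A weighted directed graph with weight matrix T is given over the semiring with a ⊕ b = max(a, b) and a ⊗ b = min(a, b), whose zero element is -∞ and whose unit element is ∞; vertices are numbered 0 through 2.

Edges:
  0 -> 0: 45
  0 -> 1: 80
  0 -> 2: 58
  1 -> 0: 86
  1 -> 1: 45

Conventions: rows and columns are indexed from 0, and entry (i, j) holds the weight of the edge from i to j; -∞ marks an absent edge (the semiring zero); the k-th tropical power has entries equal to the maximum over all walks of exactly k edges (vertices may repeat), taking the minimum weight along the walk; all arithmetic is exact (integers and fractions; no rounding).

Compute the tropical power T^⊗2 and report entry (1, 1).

T^⊗2:
  [80, 45, 45]
  [45, 80, 58]
  [-∞, -∞, -∞]
Key observation: the optimum is the walk 1->0->1, with weight 86 min 80 = 80.
Optimal value attained by: walk 1->0->1.
Answer: (T^⊗2)[1][1] = 80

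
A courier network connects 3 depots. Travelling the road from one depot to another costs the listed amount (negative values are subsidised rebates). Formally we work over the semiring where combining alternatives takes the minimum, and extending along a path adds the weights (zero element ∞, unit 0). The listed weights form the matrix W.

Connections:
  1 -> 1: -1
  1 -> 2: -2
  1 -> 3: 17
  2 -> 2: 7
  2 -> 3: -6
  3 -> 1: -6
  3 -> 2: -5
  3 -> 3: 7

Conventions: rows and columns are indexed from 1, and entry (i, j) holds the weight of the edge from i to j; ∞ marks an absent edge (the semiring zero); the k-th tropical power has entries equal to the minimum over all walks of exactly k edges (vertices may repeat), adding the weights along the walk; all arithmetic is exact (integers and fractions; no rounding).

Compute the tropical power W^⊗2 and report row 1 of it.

W^⊗2:
  [-2, -3, -8]
  [-12, -11, 1]
  [-7, -8, -11]
Answer: row 1 of W^⊗2 = [-2, -3, -8]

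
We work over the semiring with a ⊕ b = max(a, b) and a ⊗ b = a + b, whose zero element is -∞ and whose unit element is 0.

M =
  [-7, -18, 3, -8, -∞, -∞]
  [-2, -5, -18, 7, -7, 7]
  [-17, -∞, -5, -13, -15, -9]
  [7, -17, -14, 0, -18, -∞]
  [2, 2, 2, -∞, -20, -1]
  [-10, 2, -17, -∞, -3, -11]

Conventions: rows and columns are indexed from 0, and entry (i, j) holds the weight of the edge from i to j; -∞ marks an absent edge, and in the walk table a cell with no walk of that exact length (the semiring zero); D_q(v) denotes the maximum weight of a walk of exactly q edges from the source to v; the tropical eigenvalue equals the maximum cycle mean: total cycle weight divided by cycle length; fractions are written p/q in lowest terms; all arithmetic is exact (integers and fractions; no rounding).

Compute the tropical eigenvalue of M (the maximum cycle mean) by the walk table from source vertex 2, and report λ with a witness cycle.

q=0: [-∞, -∞, 0, -∞, -∞, -∞]
q=1: [-17, -∞, -5, -13, -15, -9]
q=2: [-6, -7, -10, -13, -12, -14]
q=3: [-6, -10, -3, 0, -14, 0]
q=4: [7, 2, -3, 0, -3, -3]
q=5: [7, -1, 10, 9, -5, 9]
q=6: [16, 11, 10, 9, 6, 6]
Optimal cycle mean attained by: cycle 1->5->1, total 7 + 2, length 2.
Answer: λ = 9/2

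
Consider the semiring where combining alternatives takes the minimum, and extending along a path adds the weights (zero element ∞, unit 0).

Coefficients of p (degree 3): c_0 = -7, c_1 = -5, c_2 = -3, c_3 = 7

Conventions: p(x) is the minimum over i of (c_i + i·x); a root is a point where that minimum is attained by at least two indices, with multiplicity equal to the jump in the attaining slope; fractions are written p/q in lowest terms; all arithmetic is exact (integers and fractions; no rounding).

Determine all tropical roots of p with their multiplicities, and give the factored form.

hull edge (i=0, c=-7) to (i=2, c=-3): slope 2, span 2
hull edge (i=2, c=-3) to (i=3, c=7): slope 10, span 1
Factored form: p(x) = 7 ⊗ (x ⊕ (-10)) ⊗ (x ⊕ (-2)) ⊗ (x ⊕ (-2))
Answer: roots = -10 (mult 1), -2 (mult 2)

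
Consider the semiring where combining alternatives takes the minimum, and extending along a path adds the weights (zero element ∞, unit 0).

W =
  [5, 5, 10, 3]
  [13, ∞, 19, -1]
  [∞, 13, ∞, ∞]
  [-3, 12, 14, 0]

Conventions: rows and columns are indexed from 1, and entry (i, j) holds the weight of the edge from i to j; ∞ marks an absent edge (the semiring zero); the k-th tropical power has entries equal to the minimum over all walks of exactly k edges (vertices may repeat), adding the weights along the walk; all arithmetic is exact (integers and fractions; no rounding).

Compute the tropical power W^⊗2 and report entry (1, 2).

W^⊗2:
  [0, 10, 15, 3]
  [-4, 11, 13, -1]
  [26, ∞, 32, 12]
  [-3, 2, 7, 0]
Key observation: the optimum is the walk 1->1->2, with weight 5 + 5 = 10.
Optimal value attained by: walk 1->1->2.
Answer: (W^⊗2)[1][2] = 10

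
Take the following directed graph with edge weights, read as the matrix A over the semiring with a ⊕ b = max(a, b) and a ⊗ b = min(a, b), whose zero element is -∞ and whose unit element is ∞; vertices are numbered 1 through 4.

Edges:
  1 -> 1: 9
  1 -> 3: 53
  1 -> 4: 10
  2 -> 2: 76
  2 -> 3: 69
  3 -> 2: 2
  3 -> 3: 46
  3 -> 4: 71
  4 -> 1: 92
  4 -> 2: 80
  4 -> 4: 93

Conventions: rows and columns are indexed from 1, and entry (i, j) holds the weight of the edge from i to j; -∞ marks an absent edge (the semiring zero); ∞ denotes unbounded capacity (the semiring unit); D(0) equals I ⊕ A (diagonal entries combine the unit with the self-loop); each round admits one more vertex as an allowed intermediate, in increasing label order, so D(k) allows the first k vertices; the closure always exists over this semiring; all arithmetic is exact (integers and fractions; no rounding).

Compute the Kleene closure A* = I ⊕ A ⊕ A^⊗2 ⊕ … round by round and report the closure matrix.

D(0):
  [∞, -∞, 53, 10]
  [-∞, ∞, 69, -∞]
  [-∞, 2, ∞, 71]
  [92, 80, -∞, ∞]
D(1):
  [∞, -∞, 53, 10]
  [-∞, ∞, 69, -∞]
  [-∞, 2, ∞, 71]
  [92, 80, 53, ∞]
D(2):
  [∞, -∞, 53, 10]
  [-∞, ∞, 69, -∞]
  [-∞, 2, ∞, 71]
  [92, 80, 69, ∞]
D(3):
  [∞, 2, 53, 53]
  [-∞, ∞, 69, 69]
  [-∞, 2, ∞, 71]
  [92, 80, 69, ∞]
D(4):
  [∞, 53, 53, 53]
  [69, ∞, 69, 69]
  [71, 71, ∞, 71]
  [92, 80, 69, ∞]
Answer: A* = [[∞, 53, 53, 53], [69, ∞, 69, 69], [71, 71, ∞, 71], [92, 80, 69, ∞]]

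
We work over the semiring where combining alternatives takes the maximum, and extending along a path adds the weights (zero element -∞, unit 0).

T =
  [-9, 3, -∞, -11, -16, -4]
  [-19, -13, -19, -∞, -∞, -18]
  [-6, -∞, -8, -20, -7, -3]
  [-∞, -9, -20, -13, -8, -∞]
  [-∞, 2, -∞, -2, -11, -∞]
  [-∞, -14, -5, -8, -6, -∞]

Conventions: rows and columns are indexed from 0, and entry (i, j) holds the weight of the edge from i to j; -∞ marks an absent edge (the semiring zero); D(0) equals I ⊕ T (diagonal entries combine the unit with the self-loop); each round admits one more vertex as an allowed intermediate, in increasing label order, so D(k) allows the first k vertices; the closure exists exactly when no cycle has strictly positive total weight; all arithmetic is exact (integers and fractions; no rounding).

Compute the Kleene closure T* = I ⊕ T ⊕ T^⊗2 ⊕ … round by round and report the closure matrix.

D(0):
  [0, 3, -∞, -11, -16, -4]
  [-19, 0, -19, -∞, -∞, -18]
  [-6, -∞, 0, -20, -7, -3]
  [-∞, -9, -20, 0, -8, -∞]
  [-∞, 2, -∞, -2, 0, -∞]
  [-∞, -14, -5, -8, -6, 0]
D(1):
  [0, 3, -∞, -11, -16, -4]
  [-19, 0, -19, -30, -35, -18]
  [-6, -3, 0, -17, -7, -3]
  [-∞, -9, -20, 0, -8, -∞]
  [-∞, 2, -∞, -2, 0, -∞]
  [-∞, -14, -5, -8, -6, 0]
D(2):
  [0, 3, -16, -11, -16, -4]
  [-19, 0, -19, -30, -35, -18]
  [-6, -3, 0, -17, -7, -3]
  [-28, -9, -20, 0, -8, -27]
  [-17, 2, -17, -2, 0, -16]
  [-33, -14, -5, -8, -6, 0]
D(3):
  [0, 3, -16, -11, -16, -4]
  [-19, 0, -19, -30, -26, -18]
  [-6, -3, 0, -17, -7, -3]
  [-26, -9, -20, 0, -8, -23]
  [-17, 2, -17, -2, 0, -16]
  [-11, -8, -5, -8, -6, 0]
D(4):
  [0, 3, -16, -11, -16, -4]
  [-19, 0, -19, -30, -26, -18]
  [-6, -3, 0, -17, -7, -3]
  [-26, -9, -20, 0, -8, -23]
  [-17, 2, -17, -2, 0, -16]
  [-11, -8, -5, -8, -6, 0]
D(5):
  [0, 3, -16, -11, -16, -4]
  [-19, 0, -19, -28, -26, -18]
  [-6, -3, 0, -9, -7, -3]
  [-25, -6, -20, 0, -8, -23]
  [-17, 2, -17, -2, 0, -16]
  [-11, -4, -5, -8, -6, 0]
D(6):
  [0, 3, -9, -11, -10, -4]
  [-19, 0, -19, -26, -24, -18]
  [-6, -3, 0, -9, -7, -3]
  [-25, -6, -20, 0, -8, -23]
  [-17, 2, -17, -2, 0, -16]
  [-11, -4, -5, -8, -6, 0]
Answer: T* = [[0, 3, -9, -11, -10, -4], [-19, 0, -19, -26, -24, -18], [-6, -3, 0, -9, -7, -3], [-25, -6, -20, 0, -8, -23], [-17, 2, -17, -2, 0, -16], [-11, -4, -5, -8, -6, 0]]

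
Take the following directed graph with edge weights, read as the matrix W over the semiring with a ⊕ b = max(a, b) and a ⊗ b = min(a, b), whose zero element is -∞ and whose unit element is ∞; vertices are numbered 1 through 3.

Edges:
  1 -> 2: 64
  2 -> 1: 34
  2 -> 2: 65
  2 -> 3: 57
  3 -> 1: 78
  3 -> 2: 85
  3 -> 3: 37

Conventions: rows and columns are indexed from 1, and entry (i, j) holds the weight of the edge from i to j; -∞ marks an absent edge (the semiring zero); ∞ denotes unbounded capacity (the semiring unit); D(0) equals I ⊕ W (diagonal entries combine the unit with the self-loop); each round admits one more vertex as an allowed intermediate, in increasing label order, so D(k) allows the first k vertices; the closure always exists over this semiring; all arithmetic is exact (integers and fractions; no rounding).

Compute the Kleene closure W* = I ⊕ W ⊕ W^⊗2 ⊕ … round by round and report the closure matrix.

D(0):
  [∞, 64, -∞]
  [34, ∞, 57]
  [78, 85, ∞]
D(1):
  [∞, 64, -∞]
  [34, ∞, 57]
  [78, 85, ∞]
D(2):
  [∞, 64, 57]
  [34, ∞, 57]
  [78, 85, ∞]
D(3):
  [∞, 64, 57]
  [57, ∞, 57]
  [78, 85, ∞]
Answer: W* = [[∞, 64, 57], [57, ∞, 57], [78, 85, ∞]]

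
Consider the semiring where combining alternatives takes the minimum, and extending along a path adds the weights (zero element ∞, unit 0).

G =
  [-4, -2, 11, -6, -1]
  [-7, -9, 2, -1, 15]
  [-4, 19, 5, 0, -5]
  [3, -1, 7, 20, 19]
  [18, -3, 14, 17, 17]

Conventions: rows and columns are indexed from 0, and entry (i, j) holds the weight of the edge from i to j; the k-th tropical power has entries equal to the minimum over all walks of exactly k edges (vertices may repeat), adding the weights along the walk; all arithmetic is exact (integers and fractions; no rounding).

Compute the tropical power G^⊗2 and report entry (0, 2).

G^⊗2:
  [-9, -11, 0, -10, -5]
  [-16, -18, -7, -13, -8]
  [-8, -8, 7, -10, -5]
  [-8, -10, 1, -3, 2]
  [-10, -12, -1, -4, 9]
Key observation: the optimum is the walk 0->1->2, with weight (-2) + 2 = 0.
Optimal value attained by: walk 0->1->2.
Answer: (G^⊗2)[0][2] = 0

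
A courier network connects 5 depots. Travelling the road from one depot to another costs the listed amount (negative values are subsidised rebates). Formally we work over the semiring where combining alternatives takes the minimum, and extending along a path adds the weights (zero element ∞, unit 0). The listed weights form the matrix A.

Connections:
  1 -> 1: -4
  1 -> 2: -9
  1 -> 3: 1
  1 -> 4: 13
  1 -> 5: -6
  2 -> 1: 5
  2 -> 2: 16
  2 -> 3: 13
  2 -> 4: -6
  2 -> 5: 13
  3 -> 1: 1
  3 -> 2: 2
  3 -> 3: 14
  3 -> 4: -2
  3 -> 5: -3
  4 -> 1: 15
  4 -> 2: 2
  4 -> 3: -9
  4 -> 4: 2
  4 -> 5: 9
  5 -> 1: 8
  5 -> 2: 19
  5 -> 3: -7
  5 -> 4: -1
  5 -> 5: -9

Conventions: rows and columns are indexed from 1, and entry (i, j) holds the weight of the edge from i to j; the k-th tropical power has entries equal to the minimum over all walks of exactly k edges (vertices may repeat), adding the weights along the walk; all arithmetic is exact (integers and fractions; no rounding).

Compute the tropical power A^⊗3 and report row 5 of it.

A^⊗2:
  [-8, -13, -13, -15, -15]
  [1, -4, -15, -4, -1]
  [-3, -8, -11, -4, -12]
  [-8, -7, -7, -11, -12]
  [-6, -5, -16, -10, -18]
A^⊗3:
  [-12, -17, -24, -19, -24]
  [-14, -13, -13, -17, -18]
  [-10, -12, -19, -14, -21]
  [-12, -17, -20, -13, -21]
  [-15, -15, -25, -19, -27]
Answer: row 5 of A^⊗3 = [-15, -15, -25, -19, -27]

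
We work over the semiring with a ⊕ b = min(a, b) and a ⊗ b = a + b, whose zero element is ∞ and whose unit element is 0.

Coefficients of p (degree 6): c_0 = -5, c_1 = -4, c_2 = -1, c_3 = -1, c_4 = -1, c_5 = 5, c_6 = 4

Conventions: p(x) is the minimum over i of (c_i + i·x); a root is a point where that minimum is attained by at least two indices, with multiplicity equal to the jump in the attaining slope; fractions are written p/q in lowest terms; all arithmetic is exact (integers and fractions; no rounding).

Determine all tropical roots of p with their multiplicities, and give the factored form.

hull edge (i=0, c=-5) to (i=4, c=-1): slope 1, span 4
hull edge (i=4, c=-1) to (i=6, c=4): slope 5/2, span 2
Factored form: p(x) = 4 ⊗ (x ⊕ (-5/2)) ⊗ (x ⊕ (-5/2)) ⊗ (x ⊕ (-1)) ⊗ (x ⊕ (-1)) ⊗ (x ⊕ (-1)) ⊗ (x ⊕ (-1))
Answer: roots = -5/2 (mult 2), -1 (mult 4)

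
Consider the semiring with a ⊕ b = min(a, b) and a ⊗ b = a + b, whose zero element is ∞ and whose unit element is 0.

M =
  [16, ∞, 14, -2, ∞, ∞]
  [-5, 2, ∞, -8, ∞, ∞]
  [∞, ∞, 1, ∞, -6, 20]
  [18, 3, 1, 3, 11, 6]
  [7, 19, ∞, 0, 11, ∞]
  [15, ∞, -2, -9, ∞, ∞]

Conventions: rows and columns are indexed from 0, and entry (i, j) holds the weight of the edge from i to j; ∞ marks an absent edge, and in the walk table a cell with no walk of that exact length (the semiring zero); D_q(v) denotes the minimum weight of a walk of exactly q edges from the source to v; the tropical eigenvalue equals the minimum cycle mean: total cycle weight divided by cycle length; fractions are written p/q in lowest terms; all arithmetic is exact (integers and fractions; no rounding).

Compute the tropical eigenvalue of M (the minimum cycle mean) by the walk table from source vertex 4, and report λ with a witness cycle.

q=0: [∞, ∞, ∞, ∞, 0, ∞]
q=1: [7, 19, ∞, 0, 11, ∞]
q=2: [14, 3, 1, 3, 11, 6]
q=3: [-2, 5, 2, -5, -5, 9]
q=4: [0, -2, -4, -5, -4, 1]
q=5: [-7, -2, -4, -10, -10, 1]
q=6: [-7, -7, -9, -10, -10, -4]
Optimal cycle mean attained by: cycle 1->3->1, total (-8) + 3, length 2.
Answer: λ = -5/2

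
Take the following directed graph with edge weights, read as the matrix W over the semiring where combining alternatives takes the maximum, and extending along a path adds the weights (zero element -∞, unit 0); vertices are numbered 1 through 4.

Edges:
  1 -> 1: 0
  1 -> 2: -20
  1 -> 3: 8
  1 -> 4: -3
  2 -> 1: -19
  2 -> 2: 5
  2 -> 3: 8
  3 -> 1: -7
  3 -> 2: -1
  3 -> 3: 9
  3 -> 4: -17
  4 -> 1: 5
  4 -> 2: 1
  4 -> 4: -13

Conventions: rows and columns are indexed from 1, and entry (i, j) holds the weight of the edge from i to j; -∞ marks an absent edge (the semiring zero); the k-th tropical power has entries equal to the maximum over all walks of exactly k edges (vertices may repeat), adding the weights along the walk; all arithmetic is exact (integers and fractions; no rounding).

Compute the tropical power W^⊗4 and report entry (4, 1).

W^⊗2:
  [2, 7, 17, -3]
  [1, 10, 17, -9]
  [2, 8, 18, -8]
  [5, 6, 13, 2]
W^⊗3:
  [10, 16, 26, 0]
  [10, 16, 26, 0]
  [11, 17, 27, 1]
  [7, 12, 22, 2]
W^⊗4:
  [19, 25, 35, 9]
  [19, 25, 35, 9]
  [20, 26, 36, 10]
  [15, 21, 31, 5]
Key observation: the optimum is the walk 4->1->3->3->1, with weight 5 + 8 + 9 + (-7) = 15.
Optimal value attained by: walk 4->1->3->3->1.
Answer: (W^⊗4)[4][1] = 15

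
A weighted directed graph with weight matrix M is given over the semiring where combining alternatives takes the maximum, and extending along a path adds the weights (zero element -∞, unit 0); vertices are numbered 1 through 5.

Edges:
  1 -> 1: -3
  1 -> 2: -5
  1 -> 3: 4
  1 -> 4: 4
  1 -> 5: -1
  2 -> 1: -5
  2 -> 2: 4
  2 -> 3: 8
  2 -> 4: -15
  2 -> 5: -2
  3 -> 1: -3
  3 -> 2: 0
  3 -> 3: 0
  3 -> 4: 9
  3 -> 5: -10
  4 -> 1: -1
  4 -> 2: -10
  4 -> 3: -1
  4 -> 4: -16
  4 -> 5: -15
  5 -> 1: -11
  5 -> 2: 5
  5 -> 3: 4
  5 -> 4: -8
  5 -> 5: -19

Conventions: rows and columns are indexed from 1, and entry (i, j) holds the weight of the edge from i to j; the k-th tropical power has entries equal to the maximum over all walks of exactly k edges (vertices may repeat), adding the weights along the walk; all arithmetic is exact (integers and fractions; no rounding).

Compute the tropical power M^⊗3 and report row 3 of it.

M^⊗2:
  [3, 4, 4, 13, -4]
  [5, 8, 12, 17, 2]
  [8, 4, 8, 9, -2]
  [-4, -1, 3, 8, -2]
  [1, 9, 13, 13, 3]
M^⊗3:
  [12, 8, 12, 13, 2]
  [16, 12, 16, 21, 6]
  [8, 8, 12, 17, 7]
  [7, 3, 7, 12, -3]
  [12, 13, 17, 22, 7]
Answer: row 3 of M^⊗3 = [8, 8, 12, 17, 7]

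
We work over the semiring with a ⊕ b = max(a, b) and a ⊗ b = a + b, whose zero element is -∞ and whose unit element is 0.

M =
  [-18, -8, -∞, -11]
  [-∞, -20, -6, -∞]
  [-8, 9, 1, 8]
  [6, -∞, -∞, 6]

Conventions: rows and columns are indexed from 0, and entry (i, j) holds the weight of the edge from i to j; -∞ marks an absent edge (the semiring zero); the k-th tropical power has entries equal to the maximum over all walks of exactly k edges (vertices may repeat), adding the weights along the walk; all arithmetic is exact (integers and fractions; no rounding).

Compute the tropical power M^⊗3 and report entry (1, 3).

M^⊗2:
  [-5, -26, -14, -5]
  [-14, 3, -5, 2]
  [14, 10, 3, 14]
  [12, -2, -∞, 12]
M^⊗3:
  [1, -5, -13, 1]
  [8, 4, -3, 8]
  [20, 12, 4, 20]
  [18, 4, -8, 18]
Key observation: the optimum is the walk 1->2->3->3, with weight (-6) + 8 + 6 = 8.
Optimal value attained by: walk 1->2->3->3.
Answer: (M^⊗3)[1][3] = 8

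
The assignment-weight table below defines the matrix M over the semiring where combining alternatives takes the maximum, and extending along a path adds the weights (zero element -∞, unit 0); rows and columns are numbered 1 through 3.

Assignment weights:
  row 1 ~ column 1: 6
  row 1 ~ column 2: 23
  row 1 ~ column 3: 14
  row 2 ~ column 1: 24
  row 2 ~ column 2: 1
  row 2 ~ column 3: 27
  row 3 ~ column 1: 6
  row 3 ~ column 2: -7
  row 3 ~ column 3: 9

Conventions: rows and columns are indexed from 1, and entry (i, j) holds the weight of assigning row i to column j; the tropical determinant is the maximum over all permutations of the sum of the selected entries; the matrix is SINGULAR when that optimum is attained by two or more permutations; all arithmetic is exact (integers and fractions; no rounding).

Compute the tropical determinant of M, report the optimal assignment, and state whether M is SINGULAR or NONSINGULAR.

σ = (1, 2, 3): 6 + 1 + 9 = 16
σ = (1, 3, 2): 6 + 27 + (-7) = 26
σ = (2, 1, 3): 23 + 24 + 9 = 56
σ = (2, 3, 1): 23 + 27 + 6 = 56
σ = (3, 1, 2): 14 + 24 + (-7) = 31
σ = (3, 2, 1): 14 + 1 + 6 = 21
Optimal value attained by: σ = (2, 1, 3).
Answer: det⊕(M) = 56; verdict: SINGULAR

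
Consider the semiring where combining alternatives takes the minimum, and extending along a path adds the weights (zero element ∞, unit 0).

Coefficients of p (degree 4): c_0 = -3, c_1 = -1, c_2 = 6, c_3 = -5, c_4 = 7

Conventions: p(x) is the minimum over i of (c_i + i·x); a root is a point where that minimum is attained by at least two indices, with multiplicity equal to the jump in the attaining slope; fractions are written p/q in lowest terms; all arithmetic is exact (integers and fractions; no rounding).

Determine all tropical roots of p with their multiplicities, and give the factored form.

hull edge (i=0, c=-3) to (i=3, c=-5): slope -2/3, span 3
hull edge (i=3, c=-5) to (i=4, c=7): slope 12, span 1
Factored form: p(x) = 7 ⊗ (x ⊕ (-12)) ⊗ (x ⊕ 2/3) ⊗ (x ⊕ 2/3) ⊗ (x ⊕ 2/3)
Answer: roots = -12 (mult 1), 2/3 (mult 3)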